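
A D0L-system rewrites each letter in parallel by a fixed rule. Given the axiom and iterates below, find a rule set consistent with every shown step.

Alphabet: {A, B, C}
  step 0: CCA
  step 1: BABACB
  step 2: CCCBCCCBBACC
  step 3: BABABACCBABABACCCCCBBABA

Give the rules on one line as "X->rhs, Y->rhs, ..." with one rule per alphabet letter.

  step 2 ⇒ step 3: CCCBCCCBBACC ⇒ BA·BA·BA·CC·BA·BA·BA·CC·CC·CB·BA·BA
    A ↦ CB
    B ↦ CC
    C ↦ BA

A->CB, B->CC, C->BA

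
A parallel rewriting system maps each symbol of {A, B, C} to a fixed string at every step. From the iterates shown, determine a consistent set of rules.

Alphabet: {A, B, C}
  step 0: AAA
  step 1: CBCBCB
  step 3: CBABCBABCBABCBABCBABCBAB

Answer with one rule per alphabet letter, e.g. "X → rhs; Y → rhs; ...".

  step 0 ⇒ step 1: AAA ⇒ CB·CB·CB
    A ↦ CB
    B ↦ AB  (constrained at step 1)
    C ↦ AB  (constrained at step 1)

A->CB, B->AB, C->AB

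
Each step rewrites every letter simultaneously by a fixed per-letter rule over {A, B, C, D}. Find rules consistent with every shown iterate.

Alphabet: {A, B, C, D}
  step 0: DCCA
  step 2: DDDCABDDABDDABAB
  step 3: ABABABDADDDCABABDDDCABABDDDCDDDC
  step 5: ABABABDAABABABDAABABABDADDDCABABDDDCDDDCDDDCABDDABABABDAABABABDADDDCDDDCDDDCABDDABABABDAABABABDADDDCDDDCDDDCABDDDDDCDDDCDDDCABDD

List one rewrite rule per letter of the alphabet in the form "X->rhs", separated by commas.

A->DD, B->DC, C->DA, D->AB

  step 2 ⇒ step 3: DDDCABDDABDDABAB ⇒ AB·AB·AB·DA·DD·DC·AB·AB·DD·DC·AB·AB·DD·DC·DD·DC
    A ↦ DD
    B ↦ DC
    C ↦ DA
    D ↦ AB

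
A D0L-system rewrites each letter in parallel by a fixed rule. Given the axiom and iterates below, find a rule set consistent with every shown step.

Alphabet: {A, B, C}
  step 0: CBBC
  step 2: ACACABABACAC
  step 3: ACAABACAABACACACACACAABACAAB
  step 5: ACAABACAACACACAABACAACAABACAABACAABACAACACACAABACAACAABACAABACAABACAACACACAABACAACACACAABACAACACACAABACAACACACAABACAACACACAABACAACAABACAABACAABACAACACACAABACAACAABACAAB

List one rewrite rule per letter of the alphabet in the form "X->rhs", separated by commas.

  step 2 ⇒ step 3: ACACABABACAC ⇒ ACA·AB·ACA·AB·ACA·C·ACA·C·ACA·AB·ACA·AB
    A ↦ ACA
    B ↦ C
    C ↦ AB

A->ACA, B->C, C->AB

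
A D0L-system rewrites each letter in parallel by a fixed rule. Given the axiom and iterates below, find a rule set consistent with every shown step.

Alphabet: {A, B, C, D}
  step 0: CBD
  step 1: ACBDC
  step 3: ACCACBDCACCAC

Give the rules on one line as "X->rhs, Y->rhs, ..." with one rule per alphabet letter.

A->C, B->BD, C->AC, D->C

  step 0 ⇒ step 1: CBD ⇒ AC·BD·C
    B ↦ BD
    C ↦ AC
    D ↦ C
    A ↦ C  (constrained at step 1)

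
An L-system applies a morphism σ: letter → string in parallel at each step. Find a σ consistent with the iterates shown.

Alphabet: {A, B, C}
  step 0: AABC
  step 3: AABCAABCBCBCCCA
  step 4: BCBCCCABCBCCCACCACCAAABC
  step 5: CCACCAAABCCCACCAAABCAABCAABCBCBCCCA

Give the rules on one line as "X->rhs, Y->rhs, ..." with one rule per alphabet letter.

  step 4 ⇒ step 5: BCBCCCABCBCCCACCACCAAABC ⇒ CC·A·CC·A·A·A·BC·CC·A·CC·A·A·A·BC·A·A·BC·A·A·BC·BC·BC·CC·A
    A ↦ BC
    B ↦ CC
    C ↦ A

A->BC, B->CC, C->A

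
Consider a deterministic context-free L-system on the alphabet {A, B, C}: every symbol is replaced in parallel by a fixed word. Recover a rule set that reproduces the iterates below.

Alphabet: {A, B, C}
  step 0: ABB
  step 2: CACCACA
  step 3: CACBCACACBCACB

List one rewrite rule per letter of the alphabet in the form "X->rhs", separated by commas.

  step 2 ⇒ step 3: CACCACA ⇒ CA·CB·CA·CA·CB·CA·CB
    A ↦ CB
    C ↦ CA
    B ↦ C  (constrained at step 0)

A->CB, B->C, C->CA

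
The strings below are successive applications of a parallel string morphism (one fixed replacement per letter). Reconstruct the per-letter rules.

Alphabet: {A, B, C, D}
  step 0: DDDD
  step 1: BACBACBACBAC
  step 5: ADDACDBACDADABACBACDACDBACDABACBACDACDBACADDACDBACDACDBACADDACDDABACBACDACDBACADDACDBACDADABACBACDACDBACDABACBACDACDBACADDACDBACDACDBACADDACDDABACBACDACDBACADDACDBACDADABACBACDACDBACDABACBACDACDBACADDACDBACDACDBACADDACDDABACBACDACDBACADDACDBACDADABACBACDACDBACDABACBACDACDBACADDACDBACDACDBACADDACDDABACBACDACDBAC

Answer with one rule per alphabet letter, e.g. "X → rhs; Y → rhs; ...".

  step 0 ⇒ step 1: DDDD ⇒ BAC·BAC·BAC·BAC
    D ↦ BAC
    A ↦ DA  (constrained at step 1)
    B ↦ AD  (constrained at step 1)
    C ↦ CD  (constrained at step 1)

A->DA, B->AD, C->CD, D->BAC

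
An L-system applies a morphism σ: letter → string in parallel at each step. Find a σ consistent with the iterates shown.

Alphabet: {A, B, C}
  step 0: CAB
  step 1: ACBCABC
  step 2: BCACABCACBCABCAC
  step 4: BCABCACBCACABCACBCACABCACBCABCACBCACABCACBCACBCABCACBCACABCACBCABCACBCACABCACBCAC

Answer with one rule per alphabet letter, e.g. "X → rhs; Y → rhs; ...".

A->BC, B->ABC, C->AC

  step 1 ⇒ step 2: ACBCABC ⇒ BC·AC·ABC·AC·BC·ABC·AC
    A ↦ BC
    B ↦ ABC
    C ↦ AC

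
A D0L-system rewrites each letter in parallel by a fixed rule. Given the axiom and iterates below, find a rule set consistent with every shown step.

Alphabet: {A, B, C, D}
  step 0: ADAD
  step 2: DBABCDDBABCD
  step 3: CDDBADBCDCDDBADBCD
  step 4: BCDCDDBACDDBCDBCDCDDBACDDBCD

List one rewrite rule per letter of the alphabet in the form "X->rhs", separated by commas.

A->BA, B->D, C->B, D->CD

  step 3 ⇒ step 4: CDDBADBCDCDDBADBCD ⇒ B·CD·CD·D·BA·CD·D·B·CD·B·CD·CD·D·BA·CD·D·B·CD
    A ↦ BA
    B ↦ D
    C ↦ B
    D ↦ CD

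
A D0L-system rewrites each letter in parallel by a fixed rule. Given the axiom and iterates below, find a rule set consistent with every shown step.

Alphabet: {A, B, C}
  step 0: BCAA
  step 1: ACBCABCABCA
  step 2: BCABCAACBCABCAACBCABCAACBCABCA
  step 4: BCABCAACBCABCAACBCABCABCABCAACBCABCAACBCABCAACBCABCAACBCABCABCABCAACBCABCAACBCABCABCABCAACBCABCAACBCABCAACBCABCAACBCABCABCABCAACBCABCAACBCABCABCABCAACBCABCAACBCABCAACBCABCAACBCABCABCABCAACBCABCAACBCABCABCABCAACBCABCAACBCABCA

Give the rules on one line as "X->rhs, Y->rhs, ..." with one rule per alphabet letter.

  step 1 ⇒ step 2: ACBCABCABCA ⇒ BCA·BCA·AC·BCA·BCA·AC·BCA·BCA·AC·BCA·BCA
    A ↦ BCA
    B ↦ AC
    C ↦ BCA

A->BCA, B->AC, C->BCA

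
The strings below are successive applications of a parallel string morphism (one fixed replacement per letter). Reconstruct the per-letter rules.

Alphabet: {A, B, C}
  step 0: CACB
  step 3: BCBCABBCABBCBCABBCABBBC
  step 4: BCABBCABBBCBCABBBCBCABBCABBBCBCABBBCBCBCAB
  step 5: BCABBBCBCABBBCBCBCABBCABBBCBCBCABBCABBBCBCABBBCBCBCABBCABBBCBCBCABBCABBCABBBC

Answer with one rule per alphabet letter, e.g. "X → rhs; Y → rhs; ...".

  step 4 ⇒ step 5: BCABBCABBBCBCABBBCBCABBCABBBCBCABBBCBCBCAB ⇒ BC·AB·B·BC·BC·AB·B·BC·BC·BC·AB·BC·AB·B·BC·BC·BC·AB·BC·AB·B·BC·BC·AB·B·BC·BC·BC·AB·BC·AB·B·BC·BC·BC·AB·BC·AB·BC·AB·B·BC
    A ↦ B
    B ↦ BC
    C ↦ AB

A->B, B->BC, C->AB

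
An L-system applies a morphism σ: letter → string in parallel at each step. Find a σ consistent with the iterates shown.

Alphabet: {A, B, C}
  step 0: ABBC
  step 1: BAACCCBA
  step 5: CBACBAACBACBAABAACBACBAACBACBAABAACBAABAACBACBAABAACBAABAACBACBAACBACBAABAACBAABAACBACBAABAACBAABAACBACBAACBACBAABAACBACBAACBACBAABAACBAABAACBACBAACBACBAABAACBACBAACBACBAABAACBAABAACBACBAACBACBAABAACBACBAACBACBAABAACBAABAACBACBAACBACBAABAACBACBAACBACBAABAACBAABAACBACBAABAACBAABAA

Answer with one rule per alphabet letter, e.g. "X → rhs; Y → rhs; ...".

A->BAA, B->C, C->CBA

  step 0 ⇒ step 1: ABBC ⇒ BAA·C·C·CBA
    A ↦ BAA
    B ↦ C
    C ↦ CBA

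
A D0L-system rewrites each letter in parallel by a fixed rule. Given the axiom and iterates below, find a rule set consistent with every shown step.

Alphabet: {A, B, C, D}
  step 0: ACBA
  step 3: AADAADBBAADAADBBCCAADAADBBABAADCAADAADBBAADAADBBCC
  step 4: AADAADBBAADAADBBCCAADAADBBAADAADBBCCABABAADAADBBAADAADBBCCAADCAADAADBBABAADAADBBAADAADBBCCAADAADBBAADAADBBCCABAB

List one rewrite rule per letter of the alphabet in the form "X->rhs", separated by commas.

A->AAD, B->C, C->AB, D->BB

  step 3 ⇒ step 4: AADAADBBAADAADBBCCAADAADBBABAADCAADAADBBAADAADBBCC ⇒ AAD·AAD·BB·AAD·AAD·BB·C·C·AAD·AAD·BB·AAD·AAD·BB·C·C·AB·AB·AAD·AAD·BB·AAD·AAD·BB·C·C·AAD·C·AAD·AAD·BB·AB·AAD·AAD·BB·AAD·AAD·BB·C·C·AAD·AAD·BB·AAD·AAD·BB·C·C·AB·AB
    A ↦ AAD
    B ↦ C
    C ↦ AB
    D ↦ BB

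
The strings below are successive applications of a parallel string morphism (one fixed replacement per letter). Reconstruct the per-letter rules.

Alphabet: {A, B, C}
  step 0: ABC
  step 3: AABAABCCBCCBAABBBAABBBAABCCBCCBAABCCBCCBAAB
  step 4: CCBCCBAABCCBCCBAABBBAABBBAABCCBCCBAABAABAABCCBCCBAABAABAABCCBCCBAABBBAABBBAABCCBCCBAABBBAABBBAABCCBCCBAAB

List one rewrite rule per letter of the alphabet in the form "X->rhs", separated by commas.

  step 3 ⇒ step 4: AABAABCCBCCBAABBBAABBBAABCCBCCBAABCCBCCBAAB ⇒ CCB·CCB·AAB·CCB·CCB·AAB·B·B·AAB·B·B·AAB·CCB·CCB·AAB·AAB·AAB·CCB·CCB·AAB·AAB·AAB·CCB·CCB·AAB·B·B·AAB·B·B·AAB·CCB·CCB·AAB·B·B·AAB·B·B·AAB·CCB·CCB·AAB
    A ↦ CCB
    B ↦ AAB
    C ↦ B

A->CCB, B->AAB, C->B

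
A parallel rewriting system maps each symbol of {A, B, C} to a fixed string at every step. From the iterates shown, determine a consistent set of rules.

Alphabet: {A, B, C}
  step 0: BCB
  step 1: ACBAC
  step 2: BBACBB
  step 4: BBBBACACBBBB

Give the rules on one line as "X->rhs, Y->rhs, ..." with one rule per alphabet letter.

A->B, B->AC, C->B

  step 1 ⇒ step 2: ACBAC ⇒ B·B·AC·B·B
    A ↦ B
    B ↦ AC
    C ↦ B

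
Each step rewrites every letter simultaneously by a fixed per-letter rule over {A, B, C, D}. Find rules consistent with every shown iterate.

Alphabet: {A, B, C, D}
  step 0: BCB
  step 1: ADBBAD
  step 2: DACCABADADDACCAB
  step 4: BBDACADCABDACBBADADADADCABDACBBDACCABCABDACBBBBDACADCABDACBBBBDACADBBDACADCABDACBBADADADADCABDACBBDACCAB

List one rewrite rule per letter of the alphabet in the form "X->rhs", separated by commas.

A->DAC, B->AD, C->BB, D->CAB

  step 1 ⇒ step 2: ADBBAD ⇒ DAC·CAB·AD·AD·DAC·CAB
    A ↦ DAC
    B ↦ AD
    D ↦ CAB
  step 0 ⇒ step 1: BCB ⇒ AD·BB·AD
    C ↦ BB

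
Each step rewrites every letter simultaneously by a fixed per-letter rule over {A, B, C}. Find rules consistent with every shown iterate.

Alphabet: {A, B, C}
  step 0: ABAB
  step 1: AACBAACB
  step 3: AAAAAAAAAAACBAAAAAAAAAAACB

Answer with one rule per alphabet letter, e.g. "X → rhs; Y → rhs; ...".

A->AA, B->CB, C->A

  step 0 ⇒ step 1: ABAB ⇒ AA·CB·AA·CB
    A ↦ AA
    B ↦ CB
    C ↦ A  (constrained at step 1)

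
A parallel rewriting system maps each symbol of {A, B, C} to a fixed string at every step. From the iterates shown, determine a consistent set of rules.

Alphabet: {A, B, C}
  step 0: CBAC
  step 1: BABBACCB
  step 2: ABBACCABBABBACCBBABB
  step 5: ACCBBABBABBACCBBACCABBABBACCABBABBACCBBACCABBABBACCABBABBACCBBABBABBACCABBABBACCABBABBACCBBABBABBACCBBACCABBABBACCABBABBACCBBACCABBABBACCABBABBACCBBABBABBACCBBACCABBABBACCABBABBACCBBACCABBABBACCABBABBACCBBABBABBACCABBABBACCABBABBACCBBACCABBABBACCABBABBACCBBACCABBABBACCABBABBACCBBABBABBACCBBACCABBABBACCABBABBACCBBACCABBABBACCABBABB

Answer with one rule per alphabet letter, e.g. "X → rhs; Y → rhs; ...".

  step 1 ⇒ step 2: BABBACCB ⇒ ABB·ACC·ABB·ABB·ACC·B·B·ABB
    A ↦ ACC
    B ↦ ABB
    C ↦ B

A->ACC, B->ABB, C->B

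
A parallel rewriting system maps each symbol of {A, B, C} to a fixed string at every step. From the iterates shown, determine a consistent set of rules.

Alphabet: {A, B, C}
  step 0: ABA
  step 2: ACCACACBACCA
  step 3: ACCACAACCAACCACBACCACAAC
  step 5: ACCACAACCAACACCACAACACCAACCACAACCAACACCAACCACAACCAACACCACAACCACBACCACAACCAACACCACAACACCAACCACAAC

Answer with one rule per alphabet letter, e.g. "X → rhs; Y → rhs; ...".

A->AC, B->CB, C->CA

  step 2 ⇒ step 3: ACCACACBACCA ⇒ AC·CA·CA·AC·CA·AC·CA·CB·AC·CA·CA·AC
    A ↦ AC
    B ↦ CB
    C ↦ CA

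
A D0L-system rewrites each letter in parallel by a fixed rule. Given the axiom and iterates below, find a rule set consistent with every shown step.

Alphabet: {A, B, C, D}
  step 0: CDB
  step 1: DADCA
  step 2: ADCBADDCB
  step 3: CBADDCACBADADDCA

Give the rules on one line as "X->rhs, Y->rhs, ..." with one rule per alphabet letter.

  step 2 ⇒ step 3: ADCBADDCB ⇒ CB·AD·D·CA·CB·AD·AD·D·CA
    A ↦ CB
    B ↦ CA
    C ↦ D
    D ↦ AD

A->CB, B->CA, C->D, D->AD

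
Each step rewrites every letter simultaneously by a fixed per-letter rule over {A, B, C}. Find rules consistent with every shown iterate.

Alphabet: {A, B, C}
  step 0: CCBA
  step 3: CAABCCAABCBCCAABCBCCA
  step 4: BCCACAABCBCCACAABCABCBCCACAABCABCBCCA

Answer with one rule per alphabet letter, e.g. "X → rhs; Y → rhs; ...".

A->CA, B->A, C->BC

  step 3 ⇒ step 4: CAABCCAABCBCCAABCBCCA ⇒ BC·CA·CA·A·BC·BC·CA·CA·A·BC·A·BC·BC·CA·CA·A·BC·A·BC·BC·CA
    A ↦ CA
    B ↦ A
    C ↦ BC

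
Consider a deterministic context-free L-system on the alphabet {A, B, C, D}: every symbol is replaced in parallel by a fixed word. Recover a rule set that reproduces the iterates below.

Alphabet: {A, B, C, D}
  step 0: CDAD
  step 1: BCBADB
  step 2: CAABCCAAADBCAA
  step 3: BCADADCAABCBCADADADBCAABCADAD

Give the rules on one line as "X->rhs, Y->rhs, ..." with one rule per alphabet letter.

  step 2 ⇒ step 3: CAABCCAAADBCAA ⇒ BC·AD·AD·CAA·BC·BC·AD·AD·AD·B·CAA·BC·AD·AD
    A ↦ AD
    B ↦ CAA
    C ↦ BC
    D ↦ B

A->AD, B->CAA, C->BC, D->B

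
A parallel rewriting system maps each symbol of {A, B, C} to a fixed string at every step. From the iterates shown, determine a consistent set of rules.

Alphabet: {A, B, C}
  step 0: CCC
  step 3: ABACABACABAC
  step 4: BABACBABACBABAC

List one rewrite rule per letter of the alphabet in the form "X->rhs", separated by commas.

  step 3 ⇒ step 4: ABACABACABAC ⇒ B·A·B·AC·B·A·B·AC·B·A·B·AC
    A ↦ B
    B ↦ A
    C ↦ AC

A->B, B->A, C->AC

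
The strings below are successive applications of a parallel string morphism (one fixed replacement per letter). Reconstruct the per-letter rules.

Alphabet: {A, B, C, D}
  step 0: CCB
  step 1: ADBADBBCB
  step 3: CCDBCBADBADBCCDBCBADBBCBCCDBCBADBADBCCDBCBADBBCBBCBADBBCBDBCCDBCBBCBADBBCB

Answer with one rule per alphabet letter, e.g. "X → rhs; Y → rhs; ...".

A->DB, B->BCB, C->ADB, D->CCD

  step 0 ⇒ step 1: CCB ⇒ ADB·ADB·BCB
    B ↦ BCB
    C ↦ ADB
    A ↦ DB  (constrained at step 1)
    D ↦ CCD  (constrained at step 1)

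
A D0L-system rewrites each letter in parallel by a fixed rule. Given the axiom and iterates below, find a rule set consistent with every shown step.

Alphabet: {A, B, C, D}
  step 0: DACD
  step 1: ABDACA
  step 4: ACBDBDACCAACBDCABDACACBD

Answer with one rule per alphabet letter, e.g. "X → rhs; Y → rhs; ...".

  step 0 ⇒ step 1: DACD ⇒ A·BD·AC·A
    A ↦ BD
    C ↦ AC
    D ↦ A
    B ↦ C  (constrained at step 1)

A->BD, B->C, C->AC, D->A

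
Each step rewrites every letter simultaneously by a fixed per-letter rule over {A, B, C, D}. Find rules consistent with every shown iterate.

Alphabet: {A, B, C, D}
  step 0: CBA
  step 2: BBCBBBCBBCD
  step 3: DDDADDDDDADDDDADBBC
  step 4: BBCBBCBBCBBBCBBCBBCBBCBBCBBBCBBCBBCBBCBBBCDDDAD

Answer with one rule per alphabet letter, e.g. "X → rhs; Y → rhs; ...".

A->B, B->D, C->DAD, D->BBC

  step 3 ⇒ step 4: DDDADDDDDADDDDADBBC ⇒ BBC·BBC·BBC·B·BBC·BBC·BBC·BBC·BBC·B·BBC·BBC·BBC·BBC·B·BBC·D·D·DAD
    A ↦ B
    B ↦ D
    C ↦ DAD
    D ↦ BBC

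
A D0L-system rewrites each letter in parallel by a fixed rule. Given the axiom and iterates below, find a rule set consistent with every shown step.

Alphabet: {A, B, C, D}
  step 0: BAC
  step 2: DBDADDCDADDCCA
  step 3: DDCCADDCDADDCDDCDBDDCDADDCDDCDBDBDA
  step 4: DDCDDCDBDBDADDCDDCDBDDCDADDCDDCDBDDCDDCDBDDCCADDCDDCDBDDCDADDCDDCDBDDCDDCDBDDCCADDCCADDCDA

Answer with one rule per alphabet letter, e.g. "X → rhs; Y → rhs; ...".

A->DA, B->CA, C->DB, D->DDC

  step 3 ⇒ step 4: DDCCADDCDADDCDDCDBDDCDADDCDDCDBDBDA ⇒ DDC·DDC·DB·DB·DA·DDC·DDC·DB·DDC·DA·DDC·DDC·DB·DDC·DDC·DB·DDC·CA·DDC·DDC·DB·DDC·DA·DDC·DDC·DB·DDC·DDC·DB·DDC·CA·DDC·CA·DDC·DA
    A ↦ DA
    B ↦ CA
    C ↦ DB
    D ↦ DDC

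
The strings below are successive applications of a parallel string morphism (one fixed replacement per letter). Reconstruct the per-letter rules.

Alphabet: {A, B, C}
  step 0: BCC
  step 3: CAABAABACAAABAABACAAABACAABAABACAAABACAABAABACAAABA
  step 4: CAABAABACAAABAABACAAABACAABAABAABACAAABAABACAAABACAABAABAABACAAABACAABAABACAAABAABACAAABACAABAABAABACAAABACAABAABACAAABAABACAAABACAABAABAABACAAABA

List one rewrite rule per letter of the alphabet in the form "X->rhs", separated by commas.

A->ABA, B->CAA, C->CA

  step 3 ⇒ step 4: CAABAABACAAABAABACAAABACAABAABACAAABACAABAABACAAABA ⇒ CA·ABA·ABA·CAA·ABA·ABA·CAA·ABA·CA·ABA·ABA·ABA·CAA·ABA·ABA·CAA·ABA·CA·ABA·ABA·ABA·CAA·ABA·CA·ABA·ABA·CAA·ABA·ABA·CAA·ABA·CA·ABA·ABA·ABA·CAA·ABA·CA·ABA·ABA·CAA·ABA·ABA·CAA·ABA·CA·ABA·ABA·ABA·CAA·ABA
    A ↦ ABA
    B ↦ CAA
    C ↦ CA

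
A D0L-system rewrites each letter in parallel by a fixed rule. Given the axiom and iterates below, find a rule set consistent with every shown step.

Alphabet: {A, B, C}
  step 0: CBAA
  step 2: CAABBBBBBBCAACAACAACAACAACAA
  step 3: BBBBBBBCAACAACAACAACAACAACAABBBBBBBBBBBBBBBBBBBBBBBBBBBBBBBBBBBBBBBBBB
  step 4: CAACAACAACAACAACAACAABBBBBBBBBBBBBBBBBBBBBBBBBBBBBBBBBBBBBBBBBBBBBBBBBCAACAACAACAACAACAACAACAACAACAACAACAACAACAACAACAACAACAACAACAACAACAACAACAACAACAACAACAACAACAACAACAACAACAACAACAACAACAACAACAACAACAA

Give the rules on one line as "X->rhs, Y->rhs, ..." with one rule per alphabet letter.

  step 3 ⇒ step 4: BBBBBBBCAACAACAACAACAACAACAABBBBBBBBBBBBBBBBBBBBBBBBBBBBBBBBBBBBBBBBBB ⇒ CAA·CAA·CAA·CAA·CAA·CAA·CAA·B·BBB·BBB·B·BBB·BBB·B·BBB·BBB·B·BBB·BBB·B·BBB·BBB·B·BBB·BBB·B·BBB·BBB·CAA·CAA·CAA·CAA·CAA·CAA·CAA·CAA·CAA·CAA·CAA·CAA·CAA·CAA·CAA·CAA·CAA·CAA·CAA·CAA·CAA·CAA·CAA·CAA·CAA·CAA·CAA·CAA·CAA·CAA·CAA·CAA·CAA·CAA·CAA·CAA·CAA·CAA·CAA·CAA·CAA·CAA
    A ↦ BBB
    B ↦ CAA
    C ↦ B

A->BBB, B->CAA, C->B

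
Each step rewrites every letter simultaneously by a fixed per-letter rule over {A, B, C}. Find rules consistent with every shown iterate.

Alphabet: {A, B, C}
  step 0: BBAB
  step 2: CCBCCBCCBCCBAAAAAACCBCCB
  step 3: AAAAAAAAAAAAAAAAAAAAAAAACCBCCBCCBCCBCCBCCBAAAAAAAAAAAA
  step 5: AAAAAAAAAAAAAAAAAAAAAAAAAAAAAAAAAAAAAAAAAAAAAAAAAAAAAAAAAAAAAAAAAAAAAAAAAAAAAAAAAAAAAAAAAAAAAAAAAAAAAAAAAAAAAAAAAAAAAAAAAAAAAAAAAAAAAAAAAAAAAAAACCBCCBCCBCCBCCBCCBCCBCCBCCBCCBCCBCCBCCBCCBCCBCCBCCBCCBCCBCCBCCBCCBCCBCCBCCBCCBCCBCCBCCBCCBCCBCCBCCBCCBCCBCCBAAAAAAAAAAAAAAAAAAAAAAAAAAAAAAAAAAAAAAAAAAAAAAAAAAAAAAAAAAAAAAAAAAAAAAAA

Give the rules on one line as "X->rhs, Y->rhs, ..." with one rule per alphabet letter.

A->CCB, B->AA, C->AA

  step 2 ⇒ step 3: CCBCCBCCBCCBAAAAAACCBCCB ⇒ AA·AA·AA·AA·AA·AA·AA·AA·AA·AA·AA·AA·CCB·CCB·CCB·CCB·CCB·CCB·AA·AA·AA·AA·AA·AA
    A ↦ CCB
    B ↦ AA
    C ↦ AA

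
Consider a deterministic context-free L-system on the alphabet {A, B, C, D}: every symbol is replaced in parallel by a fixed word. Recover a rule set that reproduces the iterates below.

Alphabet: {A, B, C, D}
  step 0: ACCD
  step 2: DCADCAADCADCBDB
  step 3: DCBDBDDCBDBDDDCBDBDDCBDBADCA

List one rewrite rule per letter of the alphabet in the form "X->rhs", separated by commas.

  step 2 ⇒ step 3: DCADCAADCADCBDB ⇒ DC·BDB·D·DC·BDB·D·D·DC·BDB·D·DC·BDB·A·DC·A
    A ↦ D
    B ↦ A
    C ↦ BDB
    D ↦ DC

A->D, B->A, C->BDB, D->DC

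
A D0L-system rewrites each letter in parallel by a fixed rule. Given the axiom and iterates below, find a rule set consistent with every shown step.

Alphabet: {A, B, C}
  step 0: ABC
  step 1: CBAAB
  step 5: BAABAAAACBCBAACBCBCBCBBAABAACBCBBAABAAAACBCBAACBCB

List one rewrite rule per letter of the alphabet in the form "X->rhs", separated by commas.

A->CB, B->AA, C->B

  step 0 ⇒ step 1: ABC ⇒ CB·AA·B
    A ↦ CB
    B ↦ AA
    C ↦ B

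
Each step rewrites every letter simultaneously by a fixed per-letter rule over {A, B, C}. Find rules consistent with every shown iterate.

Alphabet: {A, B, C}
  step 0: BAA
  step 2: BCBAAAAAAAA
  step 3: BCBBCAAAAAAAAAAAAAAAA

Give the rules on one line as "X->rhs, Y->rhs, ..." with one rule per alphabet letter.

  step 2 ⇒ step 3: BCBAAAAAAAA ⇒ BC·B·BC·AA·AA·AA·AA·AA·AA·AA·AA
    A ↦ AA
    B ↦ BC
    C ↦ B

A->AA, B->BC, C->B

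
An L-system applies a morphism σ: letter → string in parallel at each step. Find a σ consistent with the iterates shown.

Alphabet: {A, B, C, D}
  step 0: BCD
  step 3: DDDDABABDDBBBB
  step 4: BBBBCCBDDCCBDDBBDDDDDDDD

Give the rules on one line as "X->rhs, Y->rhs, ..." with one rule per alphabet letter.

  step 3 ⇒ step 4: DDDDABABDDBBBB ⇒ B·B·B·B·CCB·DD·CCB·DD·B·B·DD·DD·DD·DD
    A ↦ CCB
    B ↦ DD
    D ↦ B
    C ↦ AB  (constrained at step 0)

A->CCB, B->DD, C->AB, D->B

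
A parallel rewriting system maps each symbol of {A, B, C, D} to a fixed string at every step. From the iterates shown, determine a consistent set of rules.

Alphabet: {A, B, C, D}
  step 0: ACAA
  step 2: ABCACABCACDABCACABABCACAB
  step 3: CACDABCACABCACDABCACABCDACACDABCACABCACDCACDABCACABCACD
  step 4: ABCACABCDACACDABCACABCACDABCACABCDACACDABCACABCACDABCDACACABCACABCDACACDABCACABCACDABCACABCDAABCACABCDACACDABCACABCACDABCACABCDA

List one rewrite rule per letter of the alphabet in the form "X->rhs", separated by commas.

  step 3 ⇒ step 4: CACDABCACABCACDABCACABCDACACDABCACABCACDCACDABCACABCACD ⇒ AB·CAC·AB·CDA·CAC·D·AB·CAC·AB·CAC·D·AB·CAC·AB·CDA·CAC·D·AB·CAC·AB·CAC·D·AB·CDA·CAC·AB·CAC·AB·CDA·CAC·D·AB·CAC·AB·CAC·D·AB·CAC·AB·CDA·AB·CAC·AB·CDA·CAC·D·AB·CAC·AB·CAC·D·AB·CAC·AB·CDA
    A ↦ CAC
    B ↦ D
    C ↦ AB
    D ↦ CDA

A->CAC, B->D, C->AB, D->CDA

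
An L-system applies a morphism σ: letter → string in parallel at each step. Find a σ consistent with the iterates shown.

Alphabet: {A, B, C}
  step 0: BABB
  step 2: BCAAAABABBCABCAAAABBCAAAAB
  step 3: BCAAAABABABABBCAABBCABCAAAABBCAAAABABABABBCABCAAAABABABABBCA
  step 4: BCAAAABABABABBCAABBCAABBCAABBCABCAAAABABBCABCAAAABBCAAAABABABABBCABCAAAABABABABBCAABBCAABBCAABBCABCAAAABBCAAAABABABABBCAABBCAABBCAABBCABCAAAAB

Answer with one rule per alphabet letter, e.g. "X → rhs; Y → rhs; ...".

A->AB, B->BCA, C->AA

  step 3 ⇒ step 4: BCAAAABABABABBCAABBCABCAAAABBCAAAABABABABBCABCAAAABABABABBCA ⇒ BCA·AA·AB·AB·AB·AB·BCA·AB·BCA·AB·BCA·AB·BCA·BCA·AA·AB·AB·BCA·BCA·AA·AB·BCA·AA·AB·AB·AB·AB·BCA·BCA·AA·AB·AB·AB·AB·BCA·AB·BCA·AB·BCA·AB·BCA·BCA·AA·AB·BCA·AA·AB·AB·AB·AB·BCA·AB·BCA·AB·BCA·AB·BCA·BCA·AA·AB
    A ↦ AB
    B ↦ BCA
    C ↦ AA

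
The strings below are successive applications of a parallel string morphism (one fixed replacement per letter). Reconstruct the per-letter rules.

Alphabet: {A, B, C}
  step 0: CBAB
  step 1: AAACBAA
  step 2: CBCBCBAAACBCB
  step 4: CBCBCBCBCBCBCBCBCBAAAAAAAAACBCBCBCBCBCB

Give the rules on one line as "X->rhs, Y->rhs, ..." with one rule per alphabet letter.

  step 1 ⇒ step 2: AAACBAA ⇒ CB·CB·CB·A·AA·CB·CB
    A ↦ CB
    B ↦ AA
    C ↦ A

A->CB, B->AA, C->A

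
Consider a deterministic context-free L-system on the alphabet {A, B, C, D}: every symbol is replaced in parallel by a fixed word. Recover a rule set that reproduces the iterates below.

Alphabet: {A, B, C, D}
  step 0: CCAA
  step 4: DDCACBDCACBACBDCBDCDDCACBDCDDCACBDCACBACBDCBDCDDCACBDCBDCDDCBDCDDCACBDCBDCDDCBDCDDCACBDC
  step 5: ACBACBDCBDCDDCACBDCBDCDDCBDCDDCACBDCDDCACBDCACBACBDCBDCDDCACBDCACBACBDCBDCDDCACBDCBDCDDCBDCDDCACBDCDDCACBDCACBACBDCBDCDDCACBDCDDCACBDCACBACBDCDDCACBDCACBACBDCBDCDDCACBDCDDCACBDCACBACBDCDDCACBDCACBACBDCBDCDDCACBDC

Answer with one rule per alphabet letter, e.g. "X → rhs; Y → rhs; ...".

  step 4 ⇒ step 5: DDCACBDCACBACBDCBDCDDCACBDCDDCACBDCACBACBDCBDCDDCACBDCBDCDDCBDCDDCACBDCBDCDDCBDCDDCACBDC ⇒ ACB·ACB·DC·B·DC·DDC·ACB·DC·B·DC·DDC·B·DC·DDC·ACB·DC·DDC·ACB·DC·ACB·ACB·DC·B·DC·DDC·ACB·DC·ACB·ACB·DC·B·DC·DDC·ACB·DC·B·DC·DDC·B·DC·DDC·ACB·DC·DDC·ACB·DC·ACB·ACB·DC·B·DC·DDC·ACB·DC·DDC·ACB·DC·ACB·ACB·DC·DDC·ACB·DC·ACB·ACB·DC·B·DC·DDC·ACB·DC·DDC·ACB·DC·ACB·ACB·DC·DDC·ACB·DC·ACB·ACB·DC·B·DC·DDC·ACB·DC
    A ↦ B
    B ↦ DDC
    C ↦ DC
    D ↦ ACB

A->B, B->DDC, C->DC, D->ACB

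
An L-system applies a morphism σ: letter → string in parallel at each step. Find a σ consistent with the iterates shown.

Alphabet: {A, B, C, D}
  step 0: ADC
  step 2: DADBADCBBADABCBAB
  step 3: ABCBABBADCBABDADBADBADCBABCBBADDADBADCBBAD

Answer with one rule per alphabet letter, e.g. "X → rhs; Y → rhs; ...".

A->CB, B->BAD, C->DAD, D->AB

  step 2 ⇒ step 3: DADBADCBBADABCBAB ⇒ AB·CB·AB·BAD·CB·AB·DAD·BAD·BAD·CB·AB·CB·BAD·DAD·BAD·CB·BAD
    A ↦ CB
    B ↦ BAD
    C ↦ DAD
    D ↦ AB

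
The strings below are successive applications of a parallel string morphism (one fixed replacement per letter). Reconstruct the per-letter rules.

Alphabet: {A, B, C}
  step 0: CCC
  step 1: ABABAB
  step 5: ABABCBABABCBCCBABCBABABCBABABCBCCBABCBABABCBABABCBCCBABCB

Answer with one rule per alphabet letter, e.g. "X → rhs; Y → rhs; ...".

A->C, B->CB, C->AB

  step 0 ⇒ step 1: CCC ⇒ AB·AB·AB
    C ↦ AB
    A ↦ C  (constrained at step 1)
    B ↦ CB  (constrained at step 1)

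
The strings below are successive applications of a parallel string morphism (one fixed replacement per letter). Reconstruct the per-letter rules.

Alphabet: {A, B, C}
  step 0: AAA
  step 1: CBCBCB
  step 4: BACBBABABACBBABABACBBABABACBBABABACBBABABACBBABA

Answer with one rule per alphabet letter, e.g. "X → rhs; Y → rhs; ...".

A->CB, B->BA, C->BA

  step 0 ⇒ step 1: AAA ⇒ CB·CB·CB
    A ↦ CB
    B ↦ BA  (constrained at step 1)
    C ↦ BA  (constrained at step 1)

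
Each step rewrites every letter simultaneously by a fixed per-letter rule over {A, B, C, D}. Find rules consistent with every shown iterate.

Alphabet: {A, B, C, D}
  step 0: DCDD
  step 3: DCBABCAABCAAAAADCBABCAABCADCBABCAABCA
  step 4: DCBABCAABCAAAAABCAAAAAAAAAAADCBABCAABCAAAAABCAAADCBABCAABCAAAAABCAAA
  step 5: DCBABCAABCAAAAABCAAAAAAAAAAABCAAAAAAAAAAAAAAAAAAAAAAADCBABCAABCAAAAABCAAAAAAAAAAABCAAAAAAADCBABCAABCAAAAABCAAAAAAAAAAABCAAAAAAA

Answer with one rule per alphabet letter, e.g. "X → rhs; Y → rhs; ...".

A->AA, B->BC, C->A, D->DCB

  step 4 ⇒ step 5: DCBABCAABCAAAAABCAAAAAAAAAAADCBABCAABCAAAAABCAAADCBABCAABCAAAAABCAAA ⇒ DCB·A·BC·AA·BC·A·AA·AA·BC·A·AA·AA·AA·AA·AA·BC·A·AA·AA·AA·AA·AA·AA·AA·AA·AA·AA·AA·DCB·A·BC·AA·BC·A·AA·AA·BC·A·AA·AA·AA·AA·AA·BC·A·AA·AA·AA·DCB·A·BC·AA·BC·A·AA·AA·BC·A·AA·AA·AA·AA·AA·BC·A·AA·AA·AA
    A ↦ AA
    B ↦ BC
    C ↦ A
    D ↦ DCB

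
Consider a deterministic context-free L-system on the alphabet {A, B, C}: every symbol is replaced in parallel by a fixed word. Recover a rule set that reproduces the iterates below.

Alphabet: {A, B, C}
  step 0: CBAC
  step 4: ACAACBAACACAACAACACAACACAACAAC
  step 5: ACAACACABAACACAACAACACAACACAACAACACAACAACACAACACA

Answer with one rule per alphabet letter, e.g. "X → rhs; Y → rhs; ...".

  step 4 ⇒ step 5: ACAACBAACACAACAACACAACACAACAAC ⇒ AC·A·AC·AC·A·BA·AC·AC·A·AC·A·AC·AC·A·AC·AC·A·AC·A·AC·AC·A·AC·A·AC·AC·A·AC·AC·A
    A ↦ AC
    B ↦ BA
    C ↦ A

A->AC, B->BA, C->A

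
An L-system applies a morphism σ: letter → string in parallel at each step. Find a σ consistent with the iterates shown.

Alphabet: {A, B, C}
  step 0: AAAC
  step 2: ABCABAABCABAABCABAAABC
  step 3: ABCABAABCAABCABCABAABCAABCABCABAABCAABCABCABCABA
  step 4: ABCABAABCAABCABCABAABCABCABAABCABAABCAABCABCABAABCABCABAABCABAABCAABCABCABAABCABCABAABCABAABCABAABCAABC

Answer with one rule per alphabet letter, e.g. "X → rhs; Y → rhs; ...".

  step 3 ⇒ step 4: ABCABAABCAABCABCABAABCAABCABCABAABCAABCABCABCABA ⇒ ABC·A·BA·ABC·A·ABC·ABC·A·BA·ABC·ABC·A·BA·ABC·A·BA·ABC·A·ABC·ABC·A·BA·ABC·ABC·A·BA·ABC·A·BA·ABC·A·ABC·ABC·A·BA·ABC·ABC·A·BA·ABC·A·BA·ABC·A·BA·ABC·A·ABC
    A ↦ ABC
    B ↦ A
    C ↦ BA

A->ABC, B->A, C->BA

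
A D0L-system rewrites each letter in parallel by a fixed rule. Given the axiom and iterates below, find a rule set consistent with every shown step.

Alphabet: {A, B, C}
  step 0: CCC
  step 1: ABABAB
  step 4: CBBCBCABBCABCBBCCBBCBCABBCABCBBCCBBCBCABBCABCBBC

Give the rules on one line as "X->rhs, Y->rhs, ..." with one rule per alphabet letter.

A->CB, B->BC, C->AB

  step 0 ⇒ step 1: CCC ⇒ AB·AB·AB
    C ↦ AB
    A ↦ CB  (constrained at step 1)
    B ↦ BC  (constrained at step 1)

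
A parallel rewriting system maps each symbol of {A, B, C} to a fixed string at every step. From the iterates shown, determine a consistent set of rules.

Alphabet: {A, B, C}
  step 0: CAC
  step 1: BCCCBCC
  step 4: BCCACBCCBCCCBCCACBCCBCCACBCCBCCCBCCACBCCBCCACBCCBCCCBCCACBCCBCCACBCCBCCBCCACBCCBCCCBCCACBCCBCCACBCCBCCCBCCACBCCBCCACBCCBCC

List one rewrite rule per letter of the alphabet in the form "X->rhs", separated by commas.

  step 0 ⇒ step 1: CAC ⇒ BCC·C·BCC
    A ↦ C
    C ↦ BCC
    B ↦ AC  (constrained at step 1)

A->C, B->AC, C->BCC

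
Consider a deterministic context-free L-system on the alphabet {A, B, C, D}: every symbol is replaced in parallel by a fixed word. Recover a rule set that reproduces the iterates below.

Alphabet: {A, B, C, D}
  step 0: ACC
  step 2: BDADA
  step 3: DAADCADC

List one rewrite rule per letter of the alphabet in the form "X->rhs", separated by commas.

A->C, B->DA, C->B, D->AD

  step 2 ⇒ step 3: BDADA ⇒ DA·AD·C·AD·C
    A ↦ C
    B ↦ DA
    D ↦ AD
    C ↦ B  (constrained at step 0)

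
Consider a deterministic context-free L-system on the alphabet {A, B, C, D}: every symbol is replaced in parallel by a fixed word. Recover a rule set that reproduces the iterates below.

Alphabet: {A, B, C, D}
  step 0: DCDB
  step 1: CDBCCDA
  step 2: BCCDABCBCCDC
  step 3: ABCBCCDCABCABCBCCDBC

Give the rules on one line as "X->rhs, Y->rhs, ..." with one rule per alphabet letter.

A->C, B->A, C->BC, D->CD

  step 2 ⇒ step 3: BCCDABCBCCDC ⇒ A·BC·BC·CD·C·A·BC·A·BC·BC·CD·BC
    A ↦ C
    B ↦ A
    C ↦ BC
    D ↦ CD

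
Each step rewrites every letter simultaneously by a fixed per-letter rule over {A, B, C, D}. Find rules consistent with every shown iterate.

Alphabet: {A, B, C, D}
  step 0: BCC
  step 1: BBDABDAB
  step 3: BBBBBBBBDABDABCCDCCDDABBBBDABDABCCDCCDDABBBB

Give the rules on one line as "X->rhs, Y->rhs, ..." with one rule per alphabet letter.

A->DA, B->BB, C->DAB, D->CCD

  step 0 ⇒ step 1: BCC ⇒ BB·DAB·DAB
    B ↦ BB
    C ↦ DAB
    A ↦ DA  (constrained at step 1)
    D ↦ CCD  (constrained at step 1)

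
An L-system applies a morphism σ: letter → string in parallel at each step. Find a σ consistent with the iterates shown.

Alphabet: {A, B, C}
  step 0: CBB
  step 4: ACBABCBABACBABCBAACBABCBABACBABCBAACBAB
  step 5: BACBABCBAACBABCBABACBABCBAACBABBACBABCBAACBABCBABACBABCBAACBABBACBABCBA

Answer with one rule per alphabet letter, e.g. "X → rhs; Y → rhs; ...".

  step 4 ⇒ step 5: ACBABCBABACBABCBAACBABCBABACBABCBAACBAB ⇒ B·A·CBA·B·CBA·A·CBA·B·CBA·B·A·CBA·B·CBA·A·CBA·B·B·A·CBA·B·CBA·A·CBA·B·CBA·B·A·CBA·B·CBA·A·CBA·B·B·A·CBA·B·CBA
    A ↦ B
    B ↦ CBA
    C ↦ A

A->B, B->CBA, C->A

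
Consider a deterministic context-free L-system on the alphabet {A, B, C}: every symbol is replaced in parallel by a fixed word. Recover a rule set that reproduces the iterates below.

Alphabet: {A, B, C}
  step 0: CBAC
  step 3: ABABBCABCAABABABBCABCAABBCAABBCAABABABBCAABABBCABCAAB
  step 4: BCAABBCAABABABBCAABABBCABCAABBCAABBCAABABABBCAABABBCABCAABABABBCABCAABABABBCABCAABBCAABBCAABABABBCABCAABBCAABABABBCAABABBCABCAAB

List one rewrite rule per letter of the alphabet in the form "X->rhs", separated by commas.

A->BCA, B->AB, C->AB

  step 3 ⇒ step 4: ABABBCABCAABABABBCABCAABBCAABBCAABABABBCAABABBCABCAAB ⇒ BCA·AB·BCA·AB·AB·AB·BCA·AB·AB·BCA·BCA·AB·BCA·AB·BCA·AB·AB·AB·BCA·AB·AB·BCA·BCA·AB·AB·AB·BCA·BCA·AB·AB·AB·BCA·BCA·AB·BCA·AB·BCA·AB·AB·AB·BCA·BCA·AB·BCA·AB·AB·AB·BCA·AB·AB·BCA·BCA·AB
    A ↦ BCA
    B ↦ AB
    C ↦ AB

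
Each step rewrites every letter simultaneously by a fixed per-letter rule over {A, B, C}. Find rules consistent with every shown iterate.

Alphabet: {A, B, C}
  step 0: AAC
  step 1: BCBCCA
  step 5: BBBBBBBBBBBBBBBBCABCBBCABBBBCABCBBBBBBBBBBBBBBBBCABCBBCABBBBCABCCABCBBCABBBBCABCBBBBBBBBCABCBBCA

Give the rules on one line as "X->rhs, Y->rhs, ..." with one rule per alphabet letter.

A->BC, B->BB, C->CA

  step 0 ⇒ step 1: AAC ⇒ BC·BC·CA
    A ↦ BC
    C ↦ CA
    B ↦ BB  (constrained at step 1)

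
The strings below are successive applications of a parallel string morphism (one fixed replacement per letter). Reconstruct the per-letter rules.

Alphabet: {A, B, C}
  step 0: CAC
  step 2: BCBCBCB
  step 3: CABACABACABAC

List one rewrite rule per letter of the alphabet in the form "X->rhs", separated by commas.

  step 2 ⇒ step 3: BCBCBCB ⇒ C·ABA·C·ABA·C·ABA·C
    B ↦ C
    C ↦ ABA
    A ↦ B  (constrained at step 0)

A->B, B->C, C->ABA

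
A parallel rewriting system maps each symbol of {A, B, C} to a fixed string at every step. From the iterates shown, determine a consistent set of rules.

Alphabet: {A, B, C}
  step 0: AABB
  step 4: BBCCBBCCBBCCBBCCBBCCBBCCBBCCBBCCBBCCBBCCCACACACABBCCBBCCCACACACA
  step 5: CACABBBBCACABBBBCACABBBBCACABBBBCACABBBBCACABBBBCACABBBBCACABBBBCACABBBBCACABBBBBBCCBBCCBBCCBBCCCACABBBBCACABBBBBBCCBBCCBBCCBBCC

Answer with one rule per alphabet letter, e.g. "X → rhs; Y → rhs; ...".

A->CC, B->CA, C->BB

  step 4 ⇒ step 5: BBCCBBCCBBCCBBCCBBCCBBCCBBCCBBCCBBCCBBCCCACACACABBCCBBCCCACACACA ⇒ CA·CA·BB·BB·CA·CA·BB·BB·CA·CA·BB·BB·CA·CA·BB·BB·CA·CA·BB·BB·CA·CA·BB·BB·CA·CA·BB·BB·CA·CA·BB·BB·CA·CA·BB·BB·CA·CA·BB·BB·BB·CC·BB·CC·BB·CC·BB·CC·CA·CA·BB·BB·CA·CA·BB·BB·BB·CC·BB·CC·BB·CC·BB·CC
    A ↦ CC
    B ↦ CA
    C ↦ BB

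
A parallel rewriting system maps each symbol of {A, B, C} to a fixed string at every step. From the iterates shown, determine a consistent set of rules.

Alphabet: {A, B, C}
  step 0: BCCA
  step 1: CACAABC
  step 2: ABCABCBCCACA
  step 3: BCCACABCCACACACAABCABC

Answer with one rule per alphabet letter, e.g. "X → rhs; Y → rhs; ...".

A->BC, B->CAC, C->A

  step 2 ⇒ step 3: ABCABCBCCACA ⇒ BC·CAC·A·BC·CAC·A·CAC·A·A·BC·A·BC
    A ↦ BC
    B ↦ CAC
    C ↦ A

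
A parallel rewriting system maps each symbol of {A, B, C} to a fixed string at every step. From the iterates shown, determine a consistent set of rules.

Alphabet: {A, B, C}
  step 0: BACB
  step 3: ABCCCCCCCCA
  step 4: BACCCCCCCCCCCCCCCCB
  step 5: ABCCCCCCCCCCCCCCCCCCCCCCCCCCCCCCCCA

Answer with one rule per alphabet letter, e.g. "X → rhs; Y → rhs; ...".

A->B, B->A, C->CC

  step 4 ⇒ step 5: BACCCCCCCCCCCCCCCCB ⇒ A·B·CC·CC·CC·CC·CC·CC·CC·CC·CC·CC·CC·CC·CC·CC·CC·CC·A
    A ↦ B
    B ↦ A
    C ↦ CC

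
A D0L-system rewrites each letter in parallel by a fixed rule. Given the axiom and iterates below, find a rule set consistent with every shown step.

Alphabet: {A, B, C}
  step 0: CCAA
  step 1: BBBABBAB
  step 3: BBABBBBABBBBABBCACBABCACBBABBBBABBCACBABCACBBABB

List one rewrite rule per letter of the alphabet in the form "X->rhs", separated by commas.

A->BAB, B->CAC, C->B

  step 0 ⇒ step 1: CCAA ⇒ B·B·BAB·BAB
    A ↦ BAB
    C ↦ B
    B ↦ CAC  (constrained at step 1)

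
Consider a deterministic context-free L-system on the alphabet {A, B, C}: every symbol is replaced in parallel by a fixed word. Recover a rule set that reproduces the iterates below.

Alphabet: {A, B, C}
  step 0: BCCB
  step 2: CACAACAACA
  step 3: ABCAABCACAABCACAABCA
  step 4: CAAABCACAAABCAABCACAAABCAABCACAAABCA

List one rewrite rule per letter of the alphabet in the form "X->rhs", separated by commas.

A->CA, B->A, C->AB

  step 3 ⇒ step 4: ABCAABCACAABCACAABCA ⇒ CA·A·AB·CA·CA·A·AB·CA·AB·CA·CA·A·AB·CA·AB·CA·CA·A·AB·CA
    A ↦ CA
    B ↦ A
    C ↦ AB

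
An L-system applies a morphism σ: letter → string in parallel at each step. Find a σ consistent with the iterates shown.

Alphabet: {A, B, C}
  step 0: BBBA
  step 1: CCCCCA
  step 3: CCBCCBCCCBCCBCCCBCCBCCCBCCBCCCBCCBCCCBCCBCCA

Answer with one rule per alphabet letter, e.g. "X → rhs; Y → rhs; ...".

  step 0 ⇒ step 1: BBBA ⇒ C·C·C·CCA
    A ↦ CCA
    B ↦ C
    C ↦ CCB  (constrained at step 1)

A->CCA, B->C, C->CCB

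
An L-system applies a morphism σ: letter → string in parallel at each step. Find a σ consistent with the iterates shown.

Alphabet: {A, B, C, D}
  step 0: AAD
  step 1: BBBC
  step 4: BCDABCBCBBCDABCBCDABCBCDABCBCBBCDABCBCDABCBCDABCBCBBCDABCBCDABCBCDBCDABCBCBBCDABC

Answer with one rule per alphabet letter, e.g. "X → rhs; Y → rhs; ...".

  step 0 ⇒ step 1: AAD ⇒ B·B·BC
    A ↦ B
    D ↦ BC
    B ↦ BCD  (constrained at step 1)
    C ↦ ABC  (constrained at step 1)

A->B, B->BCD, C->ABC, D->BC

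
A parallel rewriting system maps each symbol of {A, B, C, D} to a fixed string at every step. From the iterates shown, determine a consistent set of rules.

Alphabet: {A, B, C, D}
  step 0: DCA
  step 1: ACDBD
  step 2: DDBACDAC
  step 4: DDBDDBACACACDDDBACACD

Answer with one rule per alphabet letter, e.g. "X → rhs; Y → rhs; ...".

  step 1 ⇒ step 2: ACDBD ⇒ D·DB·AC·D·AC
    A ↦ D
    B ↦ D
    C ↦ DB
    D ↦ AC

A->D, B->D, C->DB, D->AC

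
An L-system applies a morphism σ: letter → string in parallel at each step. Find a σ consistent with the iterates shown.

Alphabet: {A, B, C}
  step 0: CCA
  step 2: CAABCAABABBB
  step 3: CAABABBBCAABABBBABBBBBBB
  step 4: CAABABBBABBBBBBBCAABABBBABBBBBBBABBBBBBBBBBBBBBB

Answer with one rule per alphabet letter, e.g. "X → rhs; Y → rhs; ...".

  step 3 ⇒ step 4: CAABABBBCAABABBBABBBBBBB ⇒ CA·AB·AB·BB·AB·BB·BB·BB·CA·AB·AB·BB·AB·BB·BB·BB·AB·BB·BB·BB·BB·BB·BB·BB
    A ↦ AB
    B ↦ BB
    C ↦ CA

A->AB, B->BB, C->CA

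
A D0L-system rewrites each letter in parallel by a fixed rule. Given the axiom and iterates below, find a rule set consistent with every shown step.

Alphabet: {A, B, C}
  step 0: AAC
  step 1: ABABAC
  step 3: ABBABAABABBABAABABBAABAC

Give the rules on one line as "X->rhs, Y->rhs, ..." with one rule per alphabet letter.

  step 0 ⇒ step 1: AAC ⇒ AB·AB·AC
    A ↦ AB
    C ↦ AC
    B ↦ BA  (constrained at step 1)

A->AB, B->BA, C->AC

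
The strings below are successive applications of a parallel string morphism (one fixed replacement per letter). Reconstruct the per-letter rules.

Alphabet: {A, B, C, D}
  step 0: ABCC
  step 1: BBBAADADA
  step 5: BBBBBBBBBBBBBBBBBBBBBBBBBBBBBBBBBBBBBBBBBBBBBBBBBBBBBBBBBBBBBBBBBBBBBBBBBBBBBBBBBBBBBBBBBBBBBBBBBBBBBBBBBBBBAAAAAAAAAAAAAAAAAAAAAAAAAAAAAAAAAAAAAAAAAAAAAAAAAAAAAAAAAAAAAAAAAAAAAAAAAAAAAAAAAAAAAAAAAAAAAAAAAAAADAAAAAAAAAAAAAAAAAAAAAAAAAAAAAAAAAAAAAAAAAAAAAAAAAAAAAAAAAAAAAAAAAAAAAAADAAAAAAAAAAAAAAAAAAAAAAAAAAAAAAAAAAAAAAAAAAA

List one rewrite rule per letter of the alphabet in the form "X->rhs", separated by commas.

  step 0 ⇒ step 1: ABCC ⇒ BBB·AA·DA·DA
    A ↦ BBB
    B ↦ AA
    C ↦ DA
    D ↦ BBC  (constrained at step 1)

A->BBB, B->AA, C->DA, D->BBC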